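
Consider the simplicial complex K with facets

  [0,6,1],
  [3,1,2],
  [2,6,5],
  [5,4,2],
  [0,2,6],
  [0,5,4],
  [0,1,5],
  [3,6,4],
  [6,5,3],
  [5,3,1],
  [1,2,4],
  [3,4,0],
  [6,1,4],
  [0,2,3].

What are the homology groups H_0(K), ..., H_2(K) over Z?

Take the total order 0 < 1 < 2 < 3 < 4 < 5 < 6 on the vertex set. Then K (dimension 2) consists of the simplices:

  0-simplices (7): [0], [1], [2], [3], [4], [5], [6]
  1-simplices (21): [0,1], [0,2], [0,3], [0,4], [0,5], [0,6], [1,2], [1,3], [1,4], [1,5], [1,6], [2,3], [2,4], [2,5], [2,6], [3,4], [3,5], [3,6], [4,5], [4,6], [5,6]
  2-simplices (14): [0,1,5], [0,1,6], [0,2,3], [0,2,6], [0,3,4], [0,4,5], [1,2,3], [1,2,4], [1,3,5], [1,4,6], [2,4,5], [2,5,6], [3,4,6], [3,5,6]

so the chain groups are C_0 ≅ Z^7, C_1 ≅ Z^21, C_2 ≅ Z^14.

The boundary map ∂_1: C_1 → C_0 is given by ∂[p,q] = [q] − [p].
As a 7×21 matrix over Z this has rank 6, with invariant factors (1,1,1,1,1,1).

∂_2: C_2 → C_1 sends each 2-simplex [p,q,r] to [q,r] − [p,r] + [p,q]. For instance
  ∂[0,1,5] = [1,5] − [0,5] + [0,1],
  ∂[0,2,6] = [2,6] − [0,6] + [0,2].
This gives a 21×14 integer matrix of rank 13; reducing to Smith normal form yields diagonal entries (1,1,1,1,1,1,1,1,1,1,1,1,1).

Reading off H_k = ker ∂_k / im ∂_{k+1}:

  H_0: rank C_0 − rank ∂_1 = 7 − 6 = 1, and the invariant factors of ∂_1 are all 1, so H_0 ≅ Z.
  H_1: rank ker ∂_1 − rank ∂_2 = (21 − 6) − 13 = 2, and the invariant factors of ∂_2 are all 1, so H_1 ≅ Z^2.
  H_2: rank ker ∂_2 − rank ∂_3 = (14 − 13) − 0 = 1, and there is no ∂_3, so H_2 ≅ Z.

As a check, the Euler characteristic is 7 − 21 + 14 = 0, which agrees with 1 − 2 + 1 = 0.

H_0 = Z,  H_1 = Z^2,  H_2 = Z.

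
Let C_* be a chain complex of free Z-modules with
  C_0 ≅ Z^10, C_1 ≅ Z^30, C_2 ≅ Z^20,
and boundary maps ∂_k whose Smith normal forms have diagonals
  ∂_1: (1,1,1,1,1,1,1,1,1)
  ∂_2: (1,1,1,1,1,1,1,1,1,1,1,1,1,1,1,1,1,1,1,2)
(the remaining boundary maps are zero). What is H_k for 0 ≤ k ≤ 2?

H_0 ≅ Z,  H_1 ≅ Z ⊕ Z_2,  H_2 = 0.

H_0: b_0 = 10 − 0 − 9 = 1; torsion from ∂_1 factors > 1: none. So H_0 ≅ Z.
H_1: b_1 = 30 − 9 − 20 = 1; torsion from ∂_2 factors > 1: [2]. So H_1 ≅ Z ⊕ Z_2.
H_2: b_2 = 20 − 20 − 0 = 0; torsion from ∂_3 factors > 1: none. So H_2 ≅ 0.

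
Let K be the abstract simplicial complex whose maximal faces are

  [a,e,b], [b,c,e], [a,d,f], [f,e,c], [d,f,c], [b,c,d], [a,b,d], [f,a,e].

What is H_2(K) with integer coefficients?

H_2 ≅ Z.

Fix the vertex order a < b < c < d < e < f and write every simplex with vertices in increasing order. Then dim K = 2 and the simplices of K are:

  0-simplices (6): a, b, c, d, e, f
  1-simplices (12): ab, ad, ae, af, bc, bd, be, cd, ce, cf, df, ef
  2-simplices (8): abd, abe, adf, aef, bcd, bce, cdf, cef

giving chain groups C_0 ≅ Z^6, C_1 ≅ Z^12, C_2 ≅ Z^8.

∂_1: C_1 → C_0 is given by ∂[p,q] = [q] − [p].
The resulting 6×12 matrix has rank 5, and its Smith normal form has invariant factors (1,1,1,1,1).

Boundary ∂_2: C_2 → C_1 acts by ∂[p,q,r] = [q,r] − [p,r] + [p,q]. For instance
  ∂abd = bd − ad + ab,
  ∂cdf = df − cf + cd.
This gives a 12×8 integer matrix of rank 7; reducing to Smith normal form yields diagonal entries (1,1,1,1,1,1,1).

From H_k ≅ ker(∂_k) / im(∂_{k+1}) we obtain:

  H_2: rank ker ∂_2 − rank ∂_3 = (8 − 7) − 0 = 1, and there is no ∂_3, so H_2 ≅ Z.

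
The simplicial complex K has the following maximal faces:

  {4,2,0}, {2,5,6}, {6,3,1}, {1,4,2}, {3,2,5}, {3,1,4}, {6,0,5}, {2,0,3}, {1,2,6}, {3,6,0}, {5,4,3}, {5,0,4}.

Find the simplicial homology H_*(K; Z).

Take the total order 0 < 1 < 2 < 3 < 4 < 5 < 6 on the vertex set. Then K (dimension 2) consists of the simplices:

  0-simplices (7): [0], [1], [2], [3], [4], [5], [6]
  1-simplices (18): [0,2], [0,3], [0,4], [0,5], [0,6], [1,2], [1,3], [1,4], [1,6], [2,3], [2,4], [2,5], [2,6], [3,4], [3,5], [3,6], [4,5], [5,6]
  2-simplices (12): [0,2,3], [0,2,4], [0,3,6], [0,4,5], [0,5,6], [1,2,4], [1,2,6], [1,3,4], [1,3,6], [2,3,5], [2,5,6], [3,4,5]

so the chain groups are C_0 ≅ Z^7, C_1 ≅ Z^18, C_2 ≅ Z^12.

∂_1: C_1 → C_0 maps an edge to its endpoints' difference, ∂[p,q] = q − p.
As a 7×18 matrix over Z this has rank 6, with invariant factors (1,1,1,1,1,1).

Boundary ∂_2: C_2 → C_1 maps a triangle to the signed sum of its edges. For instance
  ∂[0,3,6] = [3,6] − [0,6] + [0,3],
  ∂[0,2,3] = [2,3] − [0,3] + [0,2].
The 18×12 boundary matrix has rank 12 and Smith normal form diag(1,1,1,1,1,1,1,1,1,1,1,2).

Now H_k = ker ∂_k / im ∂_{k+1}, so:

  H_0: rank C_0 − rank ∂_1 = 7 − 6 = 1, and the invariant factors of ∂_1 are all 1, so H_0 = Z.
  H_1: rank ker ∂_1 − rank ∂_2 = (18 − 6) − 12 = 0, and ∂_2 has invariant factor 2 > 1, so H_1 = Z/2.
  H_2: rank ker ∂_2 − rank ∂_3 = (12 − 12) − 0 = 0, and there is no ∂_3, so H_2 = 0.

As a check, the Euler characteristic is 7 − 18 + 12 = 1, which agrees with 1 − 0 + 0 = 1.

H_0 = Z,  H_1 = Z/2,  H_2 = 0.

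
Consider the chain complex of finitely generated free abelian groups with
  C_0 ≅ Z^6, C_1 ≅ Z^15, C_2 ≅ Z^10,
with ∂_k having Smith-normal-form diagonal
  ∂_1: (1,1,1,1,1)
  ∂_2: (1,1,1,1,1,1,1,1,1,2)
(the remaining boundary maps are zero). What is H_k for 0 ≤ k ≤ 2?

H_0 = Z,  H_1 = Z/2,  H_2 = 0.

H_0: b_0 = 6 − 0 − 5 = 1; torsion from ∂_1 factors > 1: none. So H_0 = Z.
H_1: b_1 = 15 − 5 − 10 = 0; torsion from ∂_2 factors > 1: [2]. So H_1 = Z/2.
H_2: b_2 = 10 − 10 − 0 = 0; torsion from ∂_3 factors > 1: none. So H_2 = 0.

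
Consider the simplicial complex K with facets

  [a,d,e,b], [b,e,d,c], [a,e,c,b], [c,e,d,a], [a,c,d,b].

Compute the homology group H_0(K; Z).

Fix the vertex order a < b < c < d < e and write every simplex with vertices in increasing order. Then dim K = 3 and the simplices of K are:

  0-simplices (5): a, b, c, d, e
  1-simplices (10): ab, ac, ad, ae, bc, bd, be, cd, ce, de
  2-simplices (10): abc, abd, abe, acd, ace, ade, bcd, bce, bde, cde
  3-simplices (5): abcd, abce, abde, acde, bcde

giving chain groups C_0 ≅ Z^5, C_1 ≅ Z^10, C_2 ≅ Z^10, C_3 ≅ Z^5.

∂_1: C_1 → C_0 maps an edge to its endpoints' difference, ∂[p,q] = q − p. For instance
  ∂bd = d − b.
The 5×10 boundary matrix has rank 4 and Smith normal form diag(1,1,1,1).

The boundary map ∂_2: C_2 → C_1 maps a triangle to the signed sum of its edges. For instance
  ∂abc = bc − ac + ab,
  ∂bce = ce − be + bc.
The 10×10 boundary matrix has rank 6 and Smith normal form diag(1,1,1,1,1,1).

Boundary ∂_3: C_3 → C_2 sends each 3-simplex σ to the alternating sum Σ_i (−1)^i (σ with its i-th vertex removed). For instance
  ∂bcde = cde − bde + bce − bcd,
  ∂abce = bce − ace + abe − abc.
As a 10×5 matrix over Z this has rank 4, with invariant factors (1,1,1,1).

From H_k ≅ ker(∂_k) / im(∂_{k+1}) we obtain:

  H_0: rank C_0 − rank ∂_1 = 5 − 4 = 1, and the invariant factors of ∂_1 are all 1, so H_0 ≅ Z.

H_0 = Z.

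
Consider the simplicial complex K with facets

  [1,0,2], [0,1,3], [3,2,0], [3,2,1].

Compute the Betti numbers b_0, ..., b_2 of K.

Order the vertices as 0 < 1 < 2 < 3. Listing each simplex with vertices in this order, K has dimension 2 with simplices:

  0-simplices (4): [0], [1], [2], [3]
  1-simplices (6): [0,1], [0,2], [0,3], [1,2], [1,3], [2,3]
  2-simplices (4): [0,1,2], [0,1,3], [0,2,3], [1,2,3]

Hence C_0 ≅ Z^4, C_1 ≅ Z^6, C_2 ≅ Z^4.

The boundary map ∂_1: C_1 → C_0 sends each edge [p,q] (with p < q) to q − p.
The resulting 4×6 matrix has rank 3, and its Smith normal form has invariant factors (1,1,1).

Boundary ∂_2: C_2 → C_1 acts by ∂[p,q,r] = [q,r] − [p,r] + [p,q]. For instance
  ∂[1,2,3] = [2,3] − [1,3] + [1,2],
  ∂[0,1,2] = [1,2] − [0,2] + [0,1].
As a 6×4 matrix over Z this has rank 3, with invariant factors (1,1,1).

Now H_k = ker ∂_k / im ∂_{k+1}, so:

  H_0: rank C_0 − rank ∂_1 = 4 − 3 = 1, and the invariant factors of ∂_1 are all 1, so H_0 ≅ Z.
  H_1: rank ker ∂_1 − rank ∂_2 = (6 − 3) − 3 = 0, and the invariant factors of ∂_2 are all 1, so H_1 ≅ 0.
  H_2: rank ker ∂_2 − rank ∂_3 = (4 − 3) − 0 = 1, and there is no ∂_3, so H_2 ≅ Z.

Hence the Betti numbers are b_0 = 1, b_1 = 0, b_2 = 1.

b_0 = 1, b_1 = 0, b_2 = 1.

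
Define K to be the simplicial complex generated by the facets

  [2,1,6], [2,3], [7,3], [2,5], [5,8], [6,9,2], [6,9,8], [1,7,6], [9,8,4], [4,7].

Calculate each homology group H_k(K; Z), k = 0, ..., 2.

Order the vertices as 1 < 2 < 3 < 4 < 5 < 6 < 7 < 8 < 9. Listing each simplex with vertices in this order, K has dimension 2 with simplices:

  0-simplices (9): [1], [2], [3], [4], [5], [6], [7], [8], [9]
  1-simplices (16): [1,2], [1,6], [1,7], [2,3], [2,5], [2,6], [2,9], [3,7], [4,7], [4,8], [4,9], [5,8], [6,7], [6,8], [6,9], [8,9]
  2-simplices (5): [1,2,6], [1,6,7], [2,6,9], [4,8,9], [6,8,9]

Hence C_0 ≅ Z^9, C_1 ≅ Z^16, C_2 ≅ Z^5.

Boundary ∂_1: C_1 → C_0 maps an edge to its endpoints' difference, ∂[p,q] = q − p. For instance
  ∂[4,8] = [8] − [4].
The 9×16 boundary matrix has rank 8 and Smith normal form diag(1,1,1,1,1,1,1,1).

∂_2: C_2 → C_1 maps a triangle to the signed sum of its edges. For instance
  ∂[1,6,7] = [6,7] − [1,7] + [1,6],
  ∂[6,8,9] = [8,9] − [6,9] + [6,8].
This gives a 16×5 integer matrix of rank 5; reducing to Smith normal form yields diagonal entries (1,1,1,1,1).

Now H_k = ker ∂_k / im ∂_{k+1}, so:

  H_0: rank C_0 − rank ∂_1 = 9 − 8 = 1, and the invariant factors of ∂_1 are all 1, so H_0 = Z.
  H_1: rank ker ∂_1 − rank ∂_2 = (16 − 8) − 5 = 3, and the invariant factors of ∂_2 are all 1, so H_1 = Z^3.
  H_2: rank ker ∂_2 − rank ∂_3 = (5 − 5) − 0 = 0, and there is no ∂_3, so H_2 = 0.

As a check, the Euler characteristic is 9 − 16 + 5 = -2, which agrees with 1 − 3 + 0 = -2.

H_0 = Z,  H_1 = Z^3,  H_2 = 0.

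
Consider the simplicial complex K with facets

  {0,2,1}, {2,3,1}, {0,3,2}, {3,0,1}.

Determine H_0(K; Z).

Take the total order 0 < 1 < 2 < 3 on the vertex set. Then K (dimension 2) consists of the simplices:

  0-simplices (4): [0], [1], [2], [3]
  1-simplices (6): [0,1], [0,2], [0,3], [1,2], [1,3], [2,3]
  2-simplices (4): [0,1,2], [0,1,3], [0,2,3], [1,2,3]

so the chain groups are C_0 ≅ Z^4, C_1 ≅ Z^6, C_2 ≅ Z^4.

∂_1: C_1 → C_0 is given by ∂[p,q] = [q] − [p]. For instance
  ∂[2,3] = [3] − [2].
This gives a 4×6 integer matrix of rank 3; reducing to Smith normal form yields diagonal entries (1,1,1).

∂_2: C_2 → C_1 maps a triangle to the signed sum of its edges. For instance
  ∂[0,1,3] = [1,3] − [0,3] + [0,1],
  ∂[0,1,2] = [1,2] − [0,2] + [0,1].
This gives a 6×4 integer matrix of rank 3; reducing to Smith normal form yields diagonal entries (1,1,1).

From H_k ≅ ker(∂_k) / im(∂_{k+1}) we obtain:

  H_0: rank C_0 − rank ∂_1 = 4 − 3 = 1, and the invariant factors of ∂_1 are all 1, so H_0 ≅ Z.

(K is a triangulation of the 2-sphere S^2.)

H_0 ≅ Z.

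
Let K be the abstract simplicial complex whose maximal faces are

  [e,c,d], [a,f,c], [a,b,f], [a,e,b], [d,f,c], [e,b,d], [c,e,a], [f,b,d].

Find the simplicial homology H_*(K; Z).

We work with the vertex ordering a < b < c < d < e < f. The simplices of K, each written with vertices in increasing order, are:

  0-simplices (6): a, b, c, d, e, f
  1-simplices (12): ab, ac, ae, af, bd, be, bf, cd, ce, cf, de, df
  2-simplices (8): abe, abf, ace, acf, bde, bdf, cde, cdf

so the chain groups are C_0 ≅ Z^6, C_1 ≅ Z^12, C_2 ≅ Z^8.

Boundary ∂_1: C_1 → C_0 sends each edge [p,q] (with p < q) to q − p.
This gives a 6×12 integer matrix of rank 5; reducing to Smith normal form yields diagonal entries (1,1,1,1,1).

Boundary ∂_2: C_2 → C_1 acts by ∂[p,q,r] = [q,r] − [p,r] + [p,q]. For instance
  ∂abf = bf − af + ab,
  ∂acf = cf − af + ac.
As a 12×8 matrix over Z this has rank 7, with invariant factors (1,1,1,1,1,1,1).

Computing H_k = (kernel of ∂_k) / (image of ∂_{k+1}):

  H_0: rank C_0 − rank ∂_1 = 6 − 5 = 1, and the invariant factors of ∂_1 are all 1, so H_0 ≅ Z.
  H_1: rank ker ∂_1 − rank ∂_2 = (12 − 5) − 7 = 0, and the invariant factors of ∂_2 are all 1, so H_1 ≅ 0.
  H_2: rank ker ∂_2 − rank ∂_3 = (8 − 7) − 0 = 1, and there is no ∂_3, so H_2 ≅ Z.

H_0 ≅ Z,  H_1 = 0,  H_2 ≅ Z.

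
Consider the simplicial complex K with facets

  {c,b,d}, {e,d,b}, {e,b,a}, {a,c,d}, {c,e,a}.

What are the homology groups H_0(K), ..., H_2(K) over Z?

H_0 ≅ Z,  H_1 ≅ Z,  H_2 = 0.

Order the vertices as a < b < c < d < e. Listing each simplex with vertices in this order, K has dimension 2 with simplices:

  0-simplices (5): a, b, c, d, e
  1-simplices (10): ab, ac, ad, ae, bc, bd, be, cd, ce, de
  2-simplices (5): abe, acd, ace, bcd, bde

so the chain groups are C_0 ≅ Z^5, C_1 ≅ Z^10, C_2 ≅ Z^5.

Boundary ∂_1: C_1 → C_0 is given by ∂[p,q] = [q] − [p].
The 5×10 boundary matrix has rank 4 and Smith normal form diag(1,1,1,1).

∂_2: C_2 → C_1 acts by ∂[p,q,r] = [q,r] − [p,r] + [p,q]. For instance
  ∂acd = cd − ad + ac,
  ∂bde = de − be + bd.
The resulting 10×5 matrix has rank 5, and its Smith normal form has invariant factors (1,1,1,1,1).

Computing H_k = (kernel of ∂_k) / (image of ∂_{k+1}):

  H_0: rank C_0 − rank ∂_1 = 5 − 4 = 1, and the invariant factors of ∂_1 are all 1, so H_0 = Z.
  H_1: rank ker ∂_1 − rank ∂_2 = (10 − 4) − 5 = 1, and the invariant factors of ∂_2 are all 1, so H_1 = Z.
  H_2: rank ker ∂_2 − rank ∂_3 = (5 − 5) − 0 = 0, and there is no ∂_3, so H_2 = 0.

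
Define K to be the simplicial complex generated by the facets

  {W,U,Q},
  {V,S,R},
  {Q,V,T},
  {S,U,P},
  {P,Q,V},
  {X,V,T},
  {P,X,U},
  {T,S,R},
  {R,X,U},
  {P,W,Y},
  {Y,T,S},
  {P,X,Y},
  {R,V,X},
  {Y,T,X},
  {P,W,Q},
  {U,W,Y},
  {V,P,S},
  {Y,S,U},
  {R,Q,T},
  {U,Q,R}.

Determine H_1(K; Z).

H_1 = Z ⊕ Z_2.

Take the total order P < Q < R < S < T < U < V < W < X < Y on the vertex set. Then K (dimension 2) consists of the simplices:

  0-simplices (10): P, Q, R, S, T, U, V, W, X, Y
  1-simplices (30): PQ, PS, PU, PV, PW, PX, PY, QR, QT, QU, QV, QW, RS, RT, RU, RV, RX, ST, SU, SV, SY, TV, TX, TY, UW, UX, UY, VX, WY, XY
  2-simplices (20): PQV, PQW, PSU, PSV, PUX, PWY, PXY, QRT, QRU, QTV, QUW, RST, RSV, RUX, RVX, STY, SUY, TVX, TXY, UWY

Hence C_0 ≅ Z^10, C_1 ≅ Z^30, C_2 ≅ Z^20.

Boundary ∂_1: C_1 → C_0 sends each edge [p,q] (with p < q) to q − p. For instance
  ∂RX = X − R.
The resulting 10×30 matrix has rank 9, and its Smith normal form has invariant factors (1,1,1,1,1,1,1,1,1).

Boundary ∂_2: C_2 → C_1 maps a triangle to the signed sum of its edges. For instance
  ∂PUX = UX − PX + PU,
  ∂QUW = UW − QW + QU.
This gives a 30×20 integer matrix of rank 20; reducing to Smith normal form yields diagonal entries (1,1,1,1,1,1,1,1,1,1,1,1,1,1,1,1,1,1,1,2).

Now H_k = ker ∂_k / im ∂_{k+1}, so:

  H_1: rank ker ∂_1 − rank ∂_2 = (30 − 9) − 20 = 1, and ∂_2 has invariant factor 2 > 1, so H_1 ≅ Z ⊕ Z_2.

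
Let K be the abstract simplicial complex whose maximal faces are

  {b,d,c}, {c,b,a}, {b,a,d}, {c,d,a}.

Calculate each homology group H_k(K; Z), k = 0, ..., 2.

H_0 ≅ Z,  H_1 = 0,  H_2 ≅ Z.

Order the vertices as a < b < c < d. Listing each simplex with vertices in this order, K has dimension 2 with simplices:

  0-simplices (4): a, b, c, d
  1-simplices (6): ab, ac, ad, bc, bd, cd
  2-simplices (4): abc, abd, acd, bcd

giving chain groups C_0 ≅ Z^4, C_1 ≅ Z^6, C_2 ≅ Z^4.

The boundary map ∂_1: C_1 → C_0 is given by ∂[p,q] = [q] − [p]. For instance
  ∂ac = c − a.
As a 4×6 matrix over Z this has rank 3, with invariant factors (1,1,1).

∂_2: C_2 → C_1 maps a triangle to the signed sum of its edges. For instance
  ∂bcd = cd − bd + bc,
  ∂abd = bd − ad + ab.
The 6×4 boundary matrix has rank 3 and Smith normal form diag(1,1,1).

From H_k ≅ ker(∂_k) / im(∂_{k+1}) we obtain:

  H_0: rank C_0 − rank ∂_1 = 4 − 3 = 1, and the invariant factors of ∂_1 are all 1, so H_0 = Z.
  H_1: rank ker ∂_1 − rank ∂_2 = (6 − 3) − 3 = 0, and the invariant factors of ∂_2 are all 1, so H_1 = 0.
  H_2: rank ker ∂_2 − rank ∂_3 = (4 − 3) − 0 = 1, and there is no ∂_3, so H_2 = Z.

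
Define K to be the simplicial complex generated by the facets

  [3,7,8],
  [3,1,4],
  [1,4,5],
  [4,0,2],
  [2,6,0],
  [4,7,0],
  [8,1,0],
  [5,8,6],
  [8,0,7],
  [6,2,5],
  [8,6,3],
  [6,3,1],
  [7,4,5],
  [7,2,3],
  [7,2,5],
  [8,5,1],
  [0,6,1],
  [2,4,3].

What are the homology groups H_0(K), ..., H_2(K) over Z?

H_0 ≅ Z,  H_1 ≅ Z ⊕ Z/2,  H_2 = 0.

Take the total order 0 < 1 < 2 < 3 < 4 < 5 < 6 < 7 < 8 on the vertex set. Then K (dimension 2) consists of the simplices:

  0-simplices (9): [0], [1], [2], [3], [4], [5], [6], [7], [8]
  1-simplices (27): (27 of them)
  2-simplices (18): [0,1,6], [0,1,8], [0,2,4], [0,2,6], [0,4,7], [0,7,8], [1,3,4], [1,3,6], [1,4,5], [1,5,8], [2,3,4], [2,3,7], [2,5,6], [2,5,7], [3,6,8], [3,7,8], [4,5,7], [5,6,8]

giving chain groups C_0 ≅ Z^9, C_1 ≅ Z^27, C_2 ≅ Z^18.

The boundary map ∂_1: C_1 → C_0 sends each edge [p,q] (with p < q) to q − p. For instance
  ∂[0,2] = [2] − [0].
The resulting 9×27 matrix has rank 8, and its Smith normal form has invariant factors (1,1,1,1,1,1,1,1).

Boundary ∂_2: C_2 → C_1 sends each 2-simplex [p,q,r] to [q,r] − [p,r] + [p,q]. For instance
  ∂[0,2,6] = [2,6] − [0,6] + [0,2],
  ∂[2,5,7] = [5,7] − [2,7] + [2,5].
This gives a 27×18 integer matrix of rank 18; reducing to Smith normal form yields diagonal entries (1,1,1,1,1,1,1,1,1,1,1,1,1,1,1,1,1,2).

Now H_k = ker ∂_k / im ∂_{k+1}, so:

  H_0: rank C_0 − rank ∂_1 = 9 − 8 = 1, and the invariant factors of ∂_1 are all 1, so H_0 ≅ Z.
  H_1: rank ker ∂_1 − rank ∂_2 = (27 − 8) − 18 = 1, and ∂_2 has invariant factor 2 > 1, so H_1 ≅ Z ⊕ Z/2.
  H_2: rank ker ∂_2 − rank ∂_3 = (18 − 18) − 0 = 0, and there is no ∂_3, so H_2 ≅ 0.

As a check, the Euler characteristic is 9 − 27 + 18 = 0, which agrees with 1 − 1 + 0 = 0.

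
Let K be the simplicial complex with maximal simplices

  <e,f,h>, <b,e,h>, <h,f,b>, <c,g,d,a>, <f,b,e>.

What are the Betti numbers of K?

b_0 = 2, b_1 = 0, b_2 = 1, b_3 = 0.

Fix the vertex order a < b < c < d < e < f < g < h and write every simplex with vertices in increasing order. Then dim K = 3 and the simplices of K are:

  0-simplices (8): a, b, c, d, e, f, g, h
  1-simplices (12): ac, ad, ag, be, bf, bh, cd, cg, dg, ef, eh, fh
  2-simplices (8): acd, acg, adg, bef, beh, bfh, cdg, efh
  3-simplices (1): acdg

giving chain groups C_0 ≅ Z^8, C_1 ≅ Z^12, C_2 ≅ Z^8, C_3 ≅ Z^1.

The boundary map ∂_1: C_1 → C_0 is given by ∂[p,q] = [q] − [p].
The resulting 8×12 matrix has rank 6, and its Smith normal form has invariant factors (1,1,1,1,1,1).

Boundary ∂_2: C_2 → C_1 sends each 2-simplex [p,q,r] to [q,r] − [p,r] + [p,q]. For instance
  ∂beh = eh − bh + be,
  ∂bfh = fh − bh + bf.
This gives a 12×8 integer matrix of rank 6; reducing to Smith normal form yields diagonal entries (1,1,1,1,1,1).

∂_3: C_3 → C_2 sends each 3-simplex σ to the alternating sum Σ_i (−1)^i (σ with its i-th vertex removed). For instance
  ∂acdg = cdg − adg + acg − acd.
The resulting 8×1 matrix has rank 1, and its Smith normal form has invariant factors (1).

Reading off H_k = ker ∂_k / im ∂_{k+1}:

  H_0: rank C_0 − rank ∂_1 = 8 − 6 = 2, and the invariant factors of ∂_1 are all 1, so H_0 ≅ Z^2.
  H_1: rank ker ∂_1 − rank ∂_2 = (12 − 6) − 6 = 0, and the invariant factors of ∂_2 are all 1, so H_1 ≅ 0.
  H_2: rank ker ∂_2 − rank ∂_3 = (8 − 6) − 1 = 1, and the invariant factors of ∂_3 are all 1, so H_2 ≅ Z.
  H_3: rank ker ∂_3 − rank ∂_4 = (1 − 1) − 0 = 0, and there is no ∂_4, so H_3 ≅ 0.

As a check, the Euler characteristic is 8 − 12 + 8 − 1 = 3, which agrees with 2 − 0 + 1 − 0 = 3.

Hence the Betti numbers are b_0 = 2, b_1 = 0, b_2 = 1, b_3 = 0.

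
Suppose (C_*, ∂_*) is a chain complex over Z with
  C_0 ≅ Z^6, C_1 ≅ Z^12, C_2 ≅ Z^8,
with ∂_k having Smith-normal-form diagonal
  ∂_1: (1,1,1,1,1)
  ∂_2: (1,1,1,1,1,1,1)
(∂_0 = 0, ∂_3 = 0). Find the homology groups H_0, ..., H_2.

H_0: b_0 = 6 − 0 − 5 = 1; torsion from ∂_1 factors > 1: none. So H_0 = Z.
H_1: b_1 = 12 − 5 − 7 = 0; torsion from ∂_2 factors > 1: none. So H_1 = 0.
H_2: b_2 = 8 − 7 − 0 = 1; torsion from ∂_3 factors > 1: none. So H_2 = Z.

H_0 = Z,  H_1 = 0,  H_2 = Z.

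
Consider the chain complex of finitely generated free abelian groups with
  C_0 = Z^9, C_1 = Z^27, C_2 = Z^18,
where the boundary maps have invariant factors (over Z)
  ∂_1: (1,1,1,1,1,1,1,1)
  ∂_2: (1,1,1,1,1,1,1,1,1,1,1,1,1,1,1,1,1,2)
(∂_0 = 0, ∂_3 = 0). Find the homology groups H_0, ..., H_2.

H_0: b_0 = 9 − 0 − 8 = 1; torsion from ∂_1 factors > 1: none. So H_0 ≅ Z.
H_1: b_1 = 27 − 8 − 18 = 1; torsion from ∂_2 factors > 1: [2]. So H_1 ≅ Z × Z/2.
H_2: b_2 = 18 − 18 − 0 = 0; torsion from ∂_3 factors > 1: none. So H_2 ≅ 0.

H_0 ≅ Z,  H_1 ≅ Z × Z/2,  H_2 = 0.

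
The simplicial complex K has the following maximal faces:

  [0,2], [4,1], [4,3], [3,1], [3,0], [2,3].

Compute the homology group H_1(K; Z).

Take the total order 0 < 1 < 2 < 3 < 4 on the vertex set. Then K (dimension 1) consists of the simplices:

  0-simplices (5): [0], [1], [2], [3], [4]
  1-simplices (6): [0,2], [0,3], [1,3], [1,4], [2,3], [3,4]

so the chain groups are C_0 ≅ Z^5, C_1 ≅ Z^6.

Boundary ∂_1: C_1 → C_0 maps an edge to its endpoints' difference, ∂[p,q] = q − p.
As a 5×6 matrix over Z this has rank 4, with invariant factors (1,1,1,1).

Reading off H_k = ker ∂_k / im ∂_{k+1}:

  H_1: rank ker ∂_1 − rank ∂_2 = (6 − 4) − 0 = 2, and there is no ∂_2, so H_1 ≅ Z^2.

(K is a triangulation of a wedge of 2 circles.)

H_1 = Z^2.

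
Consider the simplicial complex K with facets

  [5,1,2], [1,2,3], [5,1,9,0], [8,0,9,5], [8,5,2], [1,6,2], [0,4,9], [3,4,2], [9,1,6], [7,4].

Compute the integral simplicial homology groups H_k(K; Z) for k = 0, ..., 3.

Take the total order 0 < 1 < 2 < 3 < 4 < 5 < 6 < 7 < 8 < 9 on the vertex set. Then K (dimension 3) consists of the simplices:

  0-simplices (10): [0], [1], [2], [3], [4], [5], [6], [7], [8], [9]
  1-simplices (22): [0,1], [0,4], [0,5], [0,8], [0,9], [1,2], [1,3], [1,5], [1,6], [1,9], [2,3], [2,4], [2,5], [2,6], [2,8], [3,4], [4,7], [4,9], [5,8], [5,9], [6,9], [8,9]
  2-simplices (14): [0,1,5], [0,1,9], [0,4,9], [0,5,8], [0,5,9], [0,8,9], [1,2,3], [1,2,5], [1,2,6], [1,5,9], [1,6,9], [2,3,4], [2,5,8], [5,8,9]
  3-simplices (2): [0,1,5,9], [0,5,8,9]

so the chain groups are C_0 ≅ Z^10, C_1 ≅ Z^22, C_2 ≅ Z^14, C_3 ≅ Z^2.

∂_1: C_1 → C_0 maps an edge to its endpoints' difference, ∂[p,q] = q − p.
As a 10×22 matrix over Z this has rank 9, with invariant factors (1,1,1,1,1,1,1,1,1).

∂_2: C_2 → C_1 acts by ∂[p,q,r] = [q,r] − [p,r] + [p,q]. For instance
  ∂[0,5,9] = [5,9] − [0,9] + [0,5],
  ∂[1,6,9] = [6,9] − [1,9] + [1,6].
This gives a 22×14 integer matrix of rank 12; reducing to Smith normal form yields diagonal entries (1,1,1,1,1,1,1,1,1,1,1,1).

The boundary map ∂_3: C_3 → C_2 sends each 3-simplex σ to the alternating sum Σ_i (−1)^i (σ with its i-th vertex removed). For instance
  ∂[0,1,5,9] = [1,5,9] − [0,5,9] + [0,1,9] − [0,1,5],
  ∂[0,5,8,9] = [5,8,9] − [0,8,9] + [0,5,9] − [0,5,8].
The resulting 14×2 matrix has rank 2, and its Smith normal form has invariant factors (1,1).

Computing H_k = (kernel of ∂_k) / (image of ∂_{k+1}):

  H_0: rank C_0 − rank ∂_1 = 10 − 9 = 1, and the invariant factors of ∂_1 are all 1, so H_0 ≅ Z.
  H_1: rank ker ∂_1 − rank ∂_2 = (22 − 9) − 12 = 1, and the invariant factors of ∂_2 are all 1, so H_1 ≅ Z.
  H_2: rank ker ∂_2 − rank ∂_3 = (14 − 12) − 2 = 0, and the invariant factors of ∂_3 are all 1, so H_2 ≅ 0.
  H_3: rank ker ∂_3 − rank ∂_4 = (2 − 2) − 0 = 0, and there is no ∂_4, so H_3 ≅ 0.

H_0 = Z,  H_1 = Z,  H_2 = 0,  H_3 = 0.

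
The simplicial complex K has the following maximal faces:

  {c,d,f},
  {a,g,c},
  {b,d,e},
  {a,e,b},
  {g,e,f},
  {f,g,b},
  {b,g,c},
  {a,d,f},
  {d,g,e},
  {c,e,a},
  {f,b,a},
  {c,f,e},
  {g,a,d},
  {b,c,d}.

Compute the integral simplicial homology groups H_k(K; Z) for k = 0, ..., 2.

H_0 ≅ Z,  H_1 ≅ Z^2,  H_2 ≅ Z.

Take the total order a < b < c < d < e < f < g on the vertex set. Then K (dimension 2) consists of the simplices:

  0-simplices (7): a, b, c, d, e, f, g
  1-simplices (21): ab, ac, ad, ae, af, ag, bc, bd, be, bf, bg, cd, ce, cf, cg, de, df, dg, ef, eg, fg
  2-simplices (14): abe, abf, ace, acg, adf, adg, bcd, bcg, bde, bfg, cdf, cef, deg, efg

so the chain groups are C_0 ≅ Z^7, C_1 ≅ Z^21, C_2 ≅ Z^14.

∂_1: C_1 → C_0 is given by ∂[p,q] = [q] − [p]. For instance
  ∂cg = g − c.
The resulting 7×21 matrix has rank 6, and its Smith normal form has invariant factors (1,1,1,1,1,1).

The boundary map ∂_2: C_2 → C_1 sends each 2-simplex [p,q,r] to [q,r] − [p,r] + [p,q]. For instance
  ∂bde = de − be + bd,
  ∂abf = bf − af + ab.
The resulting 21×14 matrix has rank 13, and its Smith normal form has invariant factors (1,1,1,1,1,1,1,1,1,1,1,1,1).

From H_k ≅ ker(∂_k) / im(∂_{k+1}) we obtain:

  H_0: rank C_0 − rank ∂_1 = 7 − 6 = 1, and the invariant factors of ∂_1 are all 1, so H_0 = Z.
  H_1: rank ker ∂_1 − rank ∂_2 = (21 − 6) − 13 = 2, and the invariant factors of ∂_2 are all 1, so H_1 = Z^2.
  H_2: rank ker ∂_2 − rank ∂_3 = (14 − 13) − 0 = 1, and there is no ∂_3, so H_2 = Z.

(K is a triangulation of the torus T^2.)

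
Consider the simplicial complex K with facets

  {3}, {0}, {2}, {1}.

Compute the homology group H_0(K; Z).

H_0 = Z^4.

We work with the vertex ordering 0 < 1 < 2 < 3. The simplices of K, each written with vertices in increasing order, are:

  0-simplices (4): [0], [1], [2], [3]

so the chain groups are C_0 ≅ Z^4.

Computing H_k = (kernel of ∂_k) / (image of ∂_{k+1}):

  H_0: rank C_0 − rank ∂_1 = 4 − 0 = 4, and there is no ∂_1, so H_0 = Z^4.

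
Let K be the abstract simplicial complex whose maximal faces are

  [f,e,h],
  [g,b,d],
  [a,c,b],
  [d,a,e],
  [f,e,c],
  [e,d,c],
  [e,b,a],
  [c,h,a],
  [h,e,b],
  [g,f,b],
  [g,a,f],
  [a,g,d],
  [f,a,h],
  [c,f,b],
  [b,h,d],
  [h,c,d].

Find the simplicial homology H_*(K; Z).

H_0 = Z,  H_1 = Z^2,  H_2 = Z.

Order the vertices as a < b < c < d < e < f < g < h. Listing each simplex with vertices in this order, K has dimension 2 with simplices:

  0-simplices (8): a, b, c, d, e, f, g, h
  1-simplices (24): ab, ac, ad, ae, af, ag, ah, bc, bd, be, bf, bg, bh, cd, ce, cf, ch, de, dg, dh, ef, eh, fg, fh
  2-simplices (16): abc, abe, ach, ade, adg, afg, afh, bcf, bdg, bdh, beh, bfg, cde, cdh, cef, efh

Hence C_0 ≅ Z^8, C_1 ≅ Z^24, C_2 ≅ Z^16.

The boundary map ∂_1: C_1 → C_0 maps an edge to its endpoints' difference, ∂[p,q] = q − p.
As a 8×24 matrix over Z this has rank 7, with invariant factors (1,1,1,1,1,1,1).

Boundary ∂_2: C_2 → C_1 maps a triangle to the signed sum of its edges. For instance
  ∂afh = fh − ah + af,
  ∂afg = fg − ag + af.
The resulting 24×16 matrix has rank 15, and its Smith normal form has invariant factors (1,1,1,1,1,1,1,1,1,1,1,1,1,1,1).

Reading off H_k = ker ∂_k / im ∂_{k+1}:

  H_0: rank C_0 − rank ∂_1 = 8 − 7 = 1, and the invariant factors of ∂_1 are all 1, so H_0 ≅ Z.
  H_1: rank ker ∂_1 − rank ∂_2 = (24 − 7) − 15 = 2, and the invariant factors of ∂_2 are all 1, so H_1 ≅ Z^2.
  H_2: rank ker ∂_2 − rank ∂_3 = (16 − 15) − 0 = 1, and there is no ∂_3, so H_2 ≅ Z.

As a check, the Euler characteristic is 8 − 24 + 16 = 0, which agrees with 1 − 2 + 1 = 0.
(K is a triangulation of the torus T^2.)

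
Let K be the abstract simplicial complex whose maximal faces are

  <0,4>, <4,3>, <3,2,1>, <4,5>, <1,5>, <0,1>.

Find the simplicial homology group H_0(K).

H_0 = Z.

Take the total order 0 < 1 < 2 < 3 < 4 < 5 on the vertex set. Then K (dimension 2) consists of the simplices:

  0-simplices (6): [0], [1], [2], [3], [4], [5]
  1-simplices (8): [0,1], [0,4], [1,2], [1,3], [1,5], [2,3], [3,4], [4,5]
  2-simplices (1): [1,2,3]

giving chain groups C_0 ≅ Z^6, C_1 ≅ Z^8, C_2 ≅ Z^1.

Boundary ∂_1: C_1 → C_0 sends each edge [p,q] (with p < q) to q − p. For instance
  ∂[1,2] = [2] − [1].
The 6×8 boundary matrix has rank 5 and Smith normal form diag(1,1,1,1,1).

The boundary map ∂_2: C_2 → C_1 maps a triangle to the signed sum of its edges. For instance
  ∂[1,2,3] = [2,3] − [1,3] + [1,2].
The 8×1 boundary matrix has rank 1 and Smith normal form diag(1).

Computing H_k = (kernel of ∂_k) / (image of ∂_{k+1}):

  H_0: rank C_0 − rank ∂_1 = 6 − 5 = 1, and the invariant factors of ∂_1 are all 1, so H_0 = Z.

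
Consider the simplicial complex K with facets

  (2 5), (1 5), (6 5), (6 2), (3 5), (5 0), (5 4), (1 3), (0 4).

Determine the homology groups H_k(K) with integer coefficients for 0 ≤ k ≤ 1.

Order the vertices as 0 < 1 < 2 < 3 < 4 < 5 < 6. Listing each simplex with vertices in this order, K has dimension 1 with simplices:

  0-simplices (7): [0], [1], [2], [3], [4], [5], [6]
  1-simplices (9): [0,4], [0,5], [1,3], [1,5], [2,5], [2,6], [3,5], [4,5], [5,6]

so the chain groups are C_0 ≅ Z^7, C_1 ≅ Z^9.

Boundary ∂_1: C_1 → C_0 maps an edge to its endpoints' difference, ∂[p,q] = q − p.
The 7×9 boundary matrix has rank 6 and Smith normal form diag(1,1,1,1,1,1).

From H_k ≅ ker(∂_k) / im(∂_{k+1}) we obtain:

  H_0: rank C_0 − rank ∂_1 = 7 − 6 = 1, and the invariant factors of ∂_1 are all 1, so H_0 = Z.
  H_1: rank ker ∂_1 − rank ∂_2 = (9 − 6) − 0 = 3, and there is no ∂_2, so H_1 = Z^3.

H_0 ≅ Z,  H_1 ≅ Z^3.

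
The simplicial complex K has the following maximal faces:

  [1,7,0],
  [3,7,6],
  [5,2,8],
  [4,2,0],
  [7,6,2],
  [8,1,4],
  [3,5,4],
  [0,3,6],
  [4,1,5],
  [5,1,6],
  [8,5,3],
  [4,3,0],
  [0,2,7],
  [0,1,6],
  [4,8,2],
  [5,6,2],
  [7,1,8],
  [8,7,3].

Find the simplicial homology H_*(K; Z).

Order the vertices as 0 < 1 < 2 < 3 < 4 < 5 < 6 < 7 < 8. Listing each simplex with vertices in this order, K has dimension 2 with simplices:

  0-simplices (9): [0], [1], [2], [3], [4], [5], [6], [7], [8]
  1-simplices (27): (27 of them)
  2-simplices (18): [0,1,6], [0,1,7], [0,2,4], [0,2,7], [0,3,4], [0,3,6], [1,4,5], [1,4,8], [1,5,6], [1,7,8], [2,4,8], [2,5,6], [2,5,8], [2,6,7], [3,4,5], [3,5,8], [3,6,7], [3,7,8]

Hence C_0 ≅ Z^9, C_1 ≅ Z^27, C_2 ≅ Z^18.

∂_1: C_1 → C_0 sends each edge [p,q] (with p < q) to q − p.
As a 9×27 matrix over Z this has rank 8, with invariant factors (1,1,1,1,1,1,1,1).

∂_2: C_2 → C_1 sends each 2-simplex [p,q,r] to [q,r] − [p,r] + [p,q]. For instance
  ∂[2,5,8] = [5,8] − [2,8] + [2,5],
  ∂[0,1,7] = [1,7] − [0,7] + [0,1].
The resulting 27×18 matrix has rank 18, and its Smith normal form has invariant factors (1,1,1,1,1,1,1,1,1,1,1,1,1,1,1,1,1,2).

Reading off H_k = ker ∂_k / im ∂_{k+1}:

  H_0: rank C_0 − rank ∂_1 = 9 − 8 = 1, and the invariant factors of ∂_1 are all 1, so H_0 = Z.
  H_1: rank ker ∂_1 − rank ∂_2 = (27 − 8) − 18 = 1, and ∂_2 has invariant factor 2 > 1, so H_1 = Z ⊕ Z/2.
  H_2: rank ker ∂_2 − rank ∂_3 = (18 − 18) − 0 = 0, and there is no ∂_3, so H_2 = 0.

H_0 ≅ Z,  H_1 ≅ Z ⊕ Z/2,  H_2 = 0.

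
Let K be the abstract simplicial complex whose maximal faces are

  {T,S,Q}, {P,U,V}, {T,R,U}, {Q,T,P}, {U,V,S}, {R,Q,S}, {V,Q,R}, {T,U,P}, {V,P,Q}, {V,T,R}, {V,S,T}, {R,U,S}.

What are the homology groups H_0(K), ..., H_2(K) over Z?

H_0 = Z,  H_1 = Z_2,  H_2 = 0.

We work with the vertex ordering P < Q < R < S < T < U < V. The simplices of K, each written with vertices in increasing order, are:

  0-simplices (7): P, Q, R, S, T, U, V
  1-simplices (18): PQ, PT, PU, PV, QR, QS, QT, QV, RS, RT, RU, RV, ST, SU, SV, TU, TV, UV
  2-simplices (12): PQT, PQV, PTU, PUV, QRS, QRV, QST, RSU, RTU, RTV, STV, SUV

so the chain groups are C_0 ≅ Z^7, C_1 ≅ Z^18, C_2 ≅ Z^12.

∂_1: C_1 → C_0 sends each edge [p,q] (with p < q) to q − p.
The resulting 7×18 matrix has rank 6, and its Smith normal form has invariant factors (1,1,1,1,1,1).

Boundary ∂_2: C_2 → C_1 sends each 2-simplex [p,q,r] to [q,r] − [p,r] + [p,q]. For instance
  ∂PQT = QT − PT + PQ,
  ∂QRS = RS − QS + QR.
The 18×12 boundary matrix has rank 12 and Smith normal form diag(1,1,1,1,1,1,1,1,1,1,1,2).

Reading off H_k = ker ∂_k / im ∂_{k+1}:

  H_0: rank C_0 − rank ∂_1 = 7 − 6 = 1, and the invariant factors of ∂_1 are all 1, so H_0 ≅ Z.
  H_1: rank ker ∂_1 − rank ∂_2 = (18 − 6) − 12 = 0, and ∂_2 has invariant factor 2 > 1, so H_1 ≅ Z_2.
  H_2: rank ker ∂_2 − rank ∂_3 = (12 − 12) − 0 = 0, and there is no ∂_3, so H_2 ≅ 0.

(K is a triangulation of the real projective plane RP^2.)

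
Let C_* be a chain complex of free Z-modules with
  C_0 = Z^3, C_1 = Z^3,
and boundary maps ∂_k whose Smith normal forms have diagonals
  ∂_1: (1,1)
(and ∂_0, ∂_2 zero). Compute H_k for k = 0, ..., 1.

H_0 ≅ Z,  H_1 ≅ Z.

H_0: b_0 = 3 − 0 − 2 = 1; torsion from ∂_1 factors > 1: none. So H_0 ≅ Z.
H_1: b_1 = 3 − 2 − 0 = 1; torsion from ∂_2 factors > 1: none. So H_1 ≅ Z.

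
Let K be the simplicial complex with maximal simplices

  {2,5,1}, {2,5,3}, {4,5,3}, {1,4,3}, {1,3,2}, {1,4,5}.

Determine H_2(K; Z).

H_2 ≅ Z.

K has 5 vertices, 9 edges, 6 triangles.
rank ∂_2 = 5, rank ∂_3 = 0 ⇒ b_2 = 6 − 5 − 0 = 1. So H_2 ≅ Z.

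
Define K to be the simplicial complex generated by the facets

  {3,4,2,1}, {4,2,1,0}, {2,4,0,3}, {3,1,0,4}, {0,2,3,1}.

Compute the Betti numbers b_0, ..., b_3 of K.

b_0 = 1, b_1 = 0, b_2 = 0, b_3 = 1.

Take the total order 0 < 1 < 2 < 3 < 4 on the vertex set. Then K (dimension 3) consists of the simplices:

  0-simplices (5): [0], [1], [2], [3], [4]
  1-simplices (10): [0,1], [0,2], [0,3], [0,4], [1,2], [1,3], [1,4], [2,3], [2,4], [3,4]
  2-simplices (10): [0,1,2], [0,1,3], [0,1,4], [0,2,3], [0,2,4], [0,3,4], [1,2,3], [1,2,4], [1,3,4], [2,3,4]
  3-simplices (5): [0,1,2,3], [0,1,2,4], [0,1,3,4], [0,2,3,4], [1,2,3,4]

giving chain groups C_0 ≅ Z^5, C_1 ≅ Z^10, C_2 ≅ Z^10, C_3 ≅ Z^5.

The boundary map ∂_1: C_1 → C_0 is given by ∂[p,q] = [q] − [p]. For instance
  ∂[1,3] = [3] − [1].
The 5×10 boundary matrix has rank 4 and Smith normal form diag(1,1,1,1).

∂_2: C_2 → C_1 maps a triangle to the signed sum of its edges. For instance
  ∂[0,1,3] = [1,3] − [0,3] + [0,1],
  ∂[0,2,3] = [2,3] − [0,3] + [0,2].
The 10×10 boundary matrix has rank 6 and Smith normal form diag(1,1,1,1,1,1).

The boundary map ∂_3: C_3 → C_2 sends each 3-simplex σ to the alternating sum Σ_i (−1)^i (σ with its i-th vertex removed). For instance
  ∂[0,2,3,4] = [2,3,4] − [0,3,4] + [0,2,4] − [0,2,3],
  ∂[0,1,3,4] = [1,3,4] − [0,3,4] + [0,1,4] − [0,1,3].
This gives a 10×5 integer matrix of rank 4; reducing to Smith normal form yields diagonal entries (1,1,1,1).

Now H_k = ker ∂_k / im ∂_{k+1}, so:

  H_0: rank C_0 − rank ∂_1 = 5 − 4 = 1, and the invariant factors of ∂_1 are all 1, so H_0 ≅ Z.
  H_1: rank ker ∂_1 − rank ∂_2 = (10 − 4) − 6 = 0, and the invariant factors of ∂_2 are all 1, so H_1 ≅ 0.
  H_2: rank ker ∂_2 − rank ∂_3 = (10 − 6) − 4 = 0, and the invariant factors of ∂_3 are all 1, so H_2 ≅ 0.
  H_3: rank ker ∂_3 − rank ∂_4 = (5 − 4) − 0 = 1, and there is no ∂_4, so H_3 ≅ Z.

Hence the Betti numbers are b_0 = 1, b_1 = 0, b_2 = 0, b_3 = 1.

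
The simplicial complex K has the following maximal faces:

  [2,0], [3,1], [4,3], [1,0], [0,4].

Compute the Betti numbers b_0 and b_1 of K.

Take the total order 0 < 1 < 2 < 3 < 4 on the vertex set. Then K (dimension 1) consists of the simplices:

  0-simplices (5): [0], [1], [2], [3], [4]
  1-simplices (5): [0,1], [0,2], [0,4], [1,3], [3,4]

so the chain groups are C_0 ≅ Z^5, C_1 ≅ Z^5.

Boundary ∂_1: C_1 → C_0 maps an edge to its endpoints' difference, ∂[p,q] = q − p. For instance
  ∂[0,1] = [1] − [0].
As a 5×5 matrix over Z this has rank 4, with invariant factors (1,1,1,1).

Computing H_k = (kernel of ∂_k) / (image of ∂_{k+1}):

  H_0: rank C_0 − rank ∂_1 = 5 − 4 = 1, and the invariant factors of ∂_1 are all 1, so H_0 = Z.
  H_1: rank ker ∂_1 − rank ∂_2 = (5 − 4) − 0 = 1, and there is no ∂_2, so H_1 = Z.

Hence the Betti numbers are b_0 = 1, b_1 = 1.

b_0 = 1, b_1 = 1.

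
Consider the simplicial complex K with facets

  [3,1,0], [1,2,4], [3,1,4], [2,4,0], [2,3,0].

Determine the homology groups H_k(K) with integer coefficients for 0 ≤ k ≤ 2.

Order the vertices as 0 < 1 < 2 < 3 < 4. Listing each simplex with vertices in this order, K has dimension 2 with simplices:

  0-simplices (5): [0], [1], [2], [3], [4]
  1-simplices (10): [0,1], [0,2], [0,3], [0,4], [1,2], [1,3], [1,4], [2,3], [2,4], [3,4]
  2-simplices (5): [0,1,3], [0,2,3], [0,2,4], [1,2,4], [1,3,4]

giving chain groups C_0 ≅ Z^5, C_1 ≅ Z^10, C_2 ≅ Z^5.

Boundary ∂_1: C_1 → C_0 is given by ∂[p,q] = [q] − [p]. For instance
  ∂[0,2] = [2] − [0].
The 5×10 boundary matrix has rank 4 and Smith normal form diag(1,1,1,1).

Boundary ∂_2: C_2 → C_1 maps a triangle to the signed sum of its edges. For instance
  ∂[0,2,3] = [2,3] − [0,3] + [0,2],
  ∂[1,3,4] = [3,4] − [1,4] + [1,3].
The resulting 10×5 matrix has rank 5, and its Smith normal form has invariant factors (1,1,1,1,1).

Now H_k = ker ∂_k / im ∂_{k+1}, so:

  H_0: rank C_0 − rank ∂_1 = 5 − 4 = 1, and the invariant factors of ∂_1 are all 1, so H_0 = Z.
  H_1: rank ker ∂_1 − rank ∂_2 = (10 − 4) − 5 = 1, and the invariant factors of ∂_2 are all 1, so H_1 = Z.
  H_2: rank ker ∂_2 − rank ∂_3 = (5 − 5) − 0 = 0, and there is no ∂_3, so H_2 = 0.

As a check, the Euler characteristic is 5 − 10 + 5 = 0, which agrees with 1 − 1 + 0 = 0.

H_0 = Z,  H_1 = Z,  H_2 = 0.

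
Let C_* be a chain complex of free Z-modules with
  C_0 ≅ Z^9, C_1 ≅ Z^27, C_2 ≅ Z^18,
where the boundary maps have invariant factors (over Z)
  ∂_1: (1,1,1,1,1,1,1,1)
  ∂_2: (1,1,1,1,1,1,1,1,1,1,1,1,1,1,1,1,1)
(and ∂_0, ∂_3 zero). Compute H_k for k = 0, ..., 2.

H_0: b_0 = 9 − 0 − 8 = 1; torsion from ∂_1 factors > 1: none. So H_0 = Z.
H_1: b_1 = 27 − 8 − 17 = 2; torsion from ∂_2 factors > 1: none. So H_1 = Z^2.
H_2: b_2 = 18 − 17 − 0 = 1; torsion from ∂_3 factors > 1: none. So H_2 = Z.

H_0 = Z,  H_1 = Z^2,  H_2 = Z.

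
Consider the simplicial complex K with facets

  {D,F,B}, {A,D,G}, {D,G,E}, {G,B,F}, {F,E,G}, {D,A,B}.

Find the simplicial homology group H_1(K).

We work with the vertex ordering A < B < D < E < F < G. The simplices of K, each written with vertices in increasing order, are:

  0-simplices (6): A, B, D, E, F, G
  1-simplices (12): AB, AD, AG, BD, BF, BG, DE, DF, DG, EF, EG, FG
  2-simplices (6): ABD, ADG, BDF, BFG, DEG, EFG

so the chain groups are C_0 ≅ Z^6, C_1 ≅ Z^12, C_2 ≅ Z^6.

∂_1: C_1 → C_0 sends each edge [p,q] (with p < q) to q − p.
As a 6×12 matrix over Z this has rank 5, with invariant factors (1,1,1,1,1).

The boundary map ∂_2: C_2 → C_1 sends each 2-simplex [p,q,r] to [q,r] − [p,r] + [p,q]. For instance
  ∂BFG = FG − BG + BF,
  ∂EFG = FG − EG + EF.
As a 12×6 matrix over Z this has rank 6, with invariant factors (1,1,1,1,1,1).

Reading off H_k = ker ∂_k / im ∂_{k+1}:

  H_1: rank ker ∂_1 − rank ∂_2 = (12 − 5) − 6 = 1, and the invariant factors of ∂_2 are all 1, so H_1 ≅ Z.

H_1 ≅ Z.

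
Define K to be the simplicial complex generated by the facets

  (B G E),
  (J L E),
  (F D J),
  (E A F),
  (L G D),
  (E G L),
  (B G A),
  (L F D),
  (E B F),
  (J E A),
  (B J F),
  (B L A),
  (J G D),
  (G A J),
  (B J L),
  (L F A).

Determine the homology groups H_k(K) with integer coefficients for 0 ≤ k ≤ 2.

H_0 ≅ Z,  H_1 ≅ Z^2,  H_2 ≅ Z.

We work with the vertex ordering A < B < D < E < F < G < J < L. The simplices of K, each written with vertices in increasing order, are:

  0-simplices (8): A, B, D, E, F, G, J, L
  1-simplices (24): AB, AE, AF, AG, AJ, AL, BE, BF, BG, BJ, BL, DF, DG, DJ, DL, EF, EG, EJ, EL, FJ, FL, GJ, GL, JL
  2-simplices (16): ABG, ABL, AEF, AEJ, AFL, AGJ, BEF, BEG, BFJ, BJL, DFJ, DFL, DGJ, DGL, EGL, EJL

Hence C_0 ≅ Z^8, C_1 ≅ Z^24, C_2 ≅ Z^16.

Boundary ∂_1: C_1 → C_0 is given by ∂[p,q] = [q] − [p]. For instance
  ∂FJ = J − F.
As a 8×24 matrix over Z this has rank 7, with invariant factors (1,1,1,1,1,1,1).

∂_2: C_2 → C_1 sends each 2-simplex [p,q,r] to [q,r] − [p,r] + [p,q]. For instance
  ∂EGL = GL − EL + EG,
  ∂AFL = FL − AL + AF.
The resulting 24×16 matrix has rank 15, and its Smith normal form has invariant factors (1,1,1,1,1,1,1,1,1,1,1,1,1,1,1).

From H_k ≅ ker(∂_k) / im(∂_{k+1}) we obtain:

  H_0: rank C_0 − rank ∂_1 = 8 − 7 = 1, and the invariant factors of ∂_1 are all 1, so H_0 ≅ Z.
  H_1: rank ker ∂_1 − rank ∂_2 = (24 − 7) − 15 = 2, and the invariant factors of ∂_2 are all 1, so H_1 ≅ Z^2.
  H_2: rank ker ∂_2 − rank ∂_3 = (16 − 15) − 0 = 1, and there is no ∂_3, so H_2 ≅ Z.

As a check, the Euler characteristic is 8 − 24 + 16 = 0, which agrees with 1 − 2 + 1 = 0.
(K is a triangulation of the torus T^2.)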